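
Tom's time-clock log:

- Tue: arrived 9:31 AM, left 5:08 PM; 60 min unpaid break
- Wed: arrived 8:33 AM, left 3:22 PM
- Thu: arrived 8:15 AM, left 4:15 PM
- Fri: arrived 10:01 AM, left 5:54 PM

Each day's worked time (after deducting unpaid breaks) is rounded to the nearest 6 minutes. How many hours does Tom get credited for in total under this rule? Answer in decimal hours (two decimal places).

29.30 hours

Tue: 9:31 AM–5:08 PM = 7 h 37 min − 60 min = 6 h 37 min → rounds to 6 h 36 min
Wed: 8:33 AM–3:22 PM = 6 h 49 min → rounds to 6 h 48 min
Thu: 8:15 AM–4:15 PM = 8 h 0 min → rounds to 8 h 0 min
Fri: 10:01 AM–5:54 PM = 7 h 53 min → rounds to 7 h 54 min
Total credited: 29 h 18 min.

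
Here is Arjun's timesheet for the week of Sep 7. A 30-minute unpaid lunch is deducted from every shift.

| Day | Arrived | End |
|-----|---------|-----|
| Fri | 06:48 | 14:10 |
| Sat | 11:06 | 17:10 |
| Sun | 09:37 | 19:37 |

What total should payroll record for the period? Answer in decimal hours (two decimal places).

21.93 hours

Fri: 06:48–14:10 = 7 h 22 min; less 30 min break → 6 h 52 min
Sat: 11:06–17:10 = 6 h 4 min; less 30 min break → 5 h 34 min
Sun: 09:37–19:37 = 10 h 0 min; less 30 min break → 9 h 30 min
Total: 6 h 52 min + 5 h 34 min + 9 h 30 min = 21 h 56 min.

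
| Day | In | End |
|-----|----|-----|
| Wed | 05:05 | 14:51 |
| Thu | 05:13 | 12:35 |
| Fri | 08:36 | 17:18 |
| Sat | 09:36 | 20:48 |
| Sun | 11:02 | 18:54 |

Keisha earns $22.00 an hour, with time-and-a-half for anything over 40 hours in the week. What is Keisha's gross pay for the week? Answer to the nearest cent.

Wed: 05:05–14:51 = 9 h 46 min
Thu: 05:13–12:35 = 7 h 22 min
Fri: 08:36–17:18 = 8 h 42 min
Sat: 09:36–20:48 = 11 h 12 min
Sun: 11:02–18:54 = 7 h 52 min
Total worked: 44 h 54 min = 2694 min.
Regular 40 h 0 min = 2400 min at $22.00/h; overtime 4 h 54 min = 294 min at $33.00/h.
Pay = (2400 × $22.00 + 294 × $33.00) ÷ 60 = $1041.70.

$1041.70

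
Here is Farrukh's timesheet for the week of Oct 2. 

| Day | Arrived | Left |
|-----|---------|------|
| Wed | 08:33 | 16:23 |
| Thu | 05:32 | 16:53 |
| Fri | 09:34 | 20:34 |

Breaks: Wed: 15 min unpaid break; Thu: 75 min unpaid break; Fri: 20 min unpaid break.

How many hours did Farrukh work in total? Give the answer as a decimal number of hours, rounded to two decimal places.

Wed: 08:33–16:23 = 7 h 50 min; less 15 min break → 7 h 35 min
Thu: 05:32–16:53 = 11 h 21 min; less 75 min break → 10 h 6 min
Fri: 09:34–20:34 = 11 h 0 min; less 20 min break → 10 h 40 min
Total: 7 h 35 min + 10 h 6 min + 10 h 40 min = 28 h 21 min.

28.35 hours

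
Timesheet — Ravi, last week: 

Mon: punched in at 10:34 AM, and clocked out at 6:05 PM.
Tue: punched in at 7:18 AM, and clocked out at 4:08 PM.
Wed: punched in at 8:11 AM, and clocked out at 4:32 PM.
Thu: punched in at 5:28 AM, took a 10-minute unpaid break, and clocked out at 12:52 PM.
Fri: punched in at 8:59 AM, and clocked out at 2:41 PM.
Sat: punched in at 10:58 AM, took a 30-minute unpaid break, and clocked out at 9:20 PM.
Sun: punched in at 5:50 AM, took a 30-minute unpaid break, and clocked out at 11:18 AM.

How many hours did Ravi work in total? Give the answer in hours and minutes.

Mon: 10:34 AM–6:05 PM = 7 h 31 min
Tue: 7:18 AM–4:08 PM = 8 h 50 min
Wed: 8:11 AM–4:32 PM = 8 h 21 min
Thu: 5:28 AM–12:52 PM = 7 h 24 min; less 10 min break → 7 h 14 min
Fri: 8:59 AM–2:41 PM = 5 h 42 min
Sat: 10:58 AM–9:20 PM = 10 h 22 min; less 30 min break → 9 h 52 min
Sun: 5:50 AM–11:18 AM = 5 h 28 min; less 30 min break → 4 h 58 min
Total: 7 h 31 min + 8 h 50 min + 8 h 21 min + 7 h 14 min + 5 h 42 min + 9 h 52 min + 4 h 58 min = 52 h 28 min.

52 h 28 min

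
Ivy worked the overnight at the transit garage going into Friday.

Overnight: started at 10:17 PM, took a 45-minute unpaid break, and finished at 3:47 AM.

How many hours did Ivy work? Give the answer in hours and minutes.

Overnight: 10:17 PM → midnight = 1 h 43 min; midnight → 3:47 AM = 3 h 47 min; span 5 h 30 min; less 45 min break → 4 h 45 min

4 h 45 min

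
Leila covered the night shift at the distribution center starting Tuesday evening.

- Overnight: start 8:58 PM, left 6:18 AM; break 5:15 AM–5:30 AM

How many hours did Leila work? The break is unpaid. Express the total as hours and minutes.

9 h 5 min

Overnight: 8:58 PM → midnight = 3 h 2 min; midnight → 6:18 AM = 6 h 18 min; span 9 h 20 min; less 15 min break → 9 h 5 min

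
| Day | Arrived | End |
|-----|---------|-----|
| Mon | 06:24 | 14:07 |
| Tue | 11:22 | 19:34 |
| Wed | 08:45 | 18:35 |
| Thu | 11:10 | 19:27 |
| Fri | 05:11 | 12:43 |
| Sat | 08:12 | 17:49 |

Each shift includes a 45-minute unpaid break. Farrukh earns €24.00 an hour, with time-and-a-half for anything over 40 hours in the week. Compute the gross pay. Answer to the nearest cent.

Mon: 06:24–14:07 = 7 h 43 min; less 45 min break → 6 h 58 min
Tue: 11:22–19:34 = 8 h 12 min; less 45 min break → 7 h 27 min
Wed: 08:45–18:35 = 9 h 50 min; less 45 min break → 9 h 5 min
Thu: 11:10–19:27 = 8 h 17 min; less 45 min break → 7 h 32 min
Fri: 05:11–12:43 = 7 h 32 min; less 45 min break → 6 h 47 min
Sat: 08:12–17:49 = 9 h 37 min; less 45 min break → 8 h 52 min
Total worked: 46 h 41 min = 2801 min.
Regular 40 h 0 min = 2400 min at €24.00/h; overtime 6 h 41 min = 401 min at €36.00/h.
Pay = (2400 × €24.00 + 401 × €36.00) ÷ 60 = €1200.60.

€1200.60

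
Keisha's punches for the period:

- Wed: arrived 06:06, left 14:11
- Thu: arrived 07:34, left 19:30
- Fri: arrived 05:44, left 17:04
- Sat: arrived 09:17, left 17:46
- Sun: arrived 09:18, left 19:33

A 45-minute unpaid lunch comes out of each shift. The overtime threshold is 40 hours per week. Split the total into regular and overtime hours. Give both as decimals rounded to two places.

Regular 40.00 hours, overtime 6.33 hours

Wed: 06:06–14:11 = 8 h 5 min; less 45 min break → 7 h 20 min
Thu: 07:34–19:30 = 11 h 56 min; less 45 min break → 11 h 11 min
Fri: 05:44–17:04 = 11 h 20 min; less 45 min break → 10 h 35 min
Sat: 09:17–17:46 = 8 h 29 min; less 45 min break → 7 h 44 min
Sun: 09:18–19:33 = 10 h 15 min; less 45 min break → 9 h 30 min
Total worked: 46 h 20 min = 46.33 h.
Threshold 40 h → overtime 6 h 20 min, regular 40 h 0 min.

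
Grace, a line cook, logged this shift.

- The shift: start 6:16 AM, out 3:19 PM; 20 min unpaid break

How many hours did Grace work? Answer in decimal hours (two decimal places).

The shift: 6:16 AM–3:19 PM = 9 h 3 min; less 20 min break → 8 h 43 min

8.72 hours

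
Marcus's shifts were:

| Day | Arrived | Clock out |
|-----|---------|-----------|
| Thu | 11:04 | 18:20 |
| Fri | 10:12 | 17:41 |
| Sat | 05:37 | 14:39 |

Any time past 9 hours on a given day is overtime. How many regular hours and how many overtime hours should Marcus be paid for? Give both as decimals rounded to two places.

Thu: 11:04–18:20 = 7 h 16 min
Fri: 10:12–17:41 = 7 h 29 min
Sat: 05:37–14:39 = 9 h 2 min
Thu reg 7 h 16 min / OT 0 h 0 min; Fri reg 7 h 29 min / OT 0 h 0 min; Sat reg 9 h 0 min / OT 0 h 2 min.
Totals: regular 23 h 45 min, overtime 0 h 2 min.

Regular 23.75 hours, overtime 0.03 hours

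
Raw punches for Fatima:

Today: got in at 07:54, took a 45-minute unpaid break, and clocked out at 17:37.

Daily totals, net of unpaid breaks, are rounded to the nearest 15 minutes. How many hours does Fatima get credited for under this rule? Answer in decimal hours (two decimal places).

Today: 07:54–17:37 = 9 h 43 min − 45 min = 8 h 58 min → rounds to 9 h 0 min

9.00 hours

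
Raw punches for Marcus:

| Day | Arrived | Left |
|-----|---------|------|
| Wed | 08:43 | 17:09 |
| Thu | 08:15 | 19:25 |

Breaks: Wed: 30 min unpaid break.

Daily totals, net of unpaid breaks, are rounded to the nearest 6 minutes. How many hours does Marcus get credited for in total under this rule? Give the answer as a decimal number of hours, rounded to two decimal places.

19.10 hours

Wed: 08:43–17:09 = 8 h 26 min − 30 min = 7 h 56 min → rounds to 7 h 54 min
Thu: 08:15–19:25 = 11 h 10 min → rounds to 11 h 12 min
Total credited: 19 h 6 min.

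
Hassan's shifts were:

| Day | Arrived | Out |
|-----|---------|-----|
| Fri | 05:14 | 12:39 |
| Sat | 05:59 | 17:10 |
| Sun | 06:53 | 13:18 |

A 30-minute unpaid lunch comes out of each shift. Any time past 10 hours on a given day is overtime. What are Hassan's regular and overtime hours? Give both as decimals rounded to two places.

Regular 22.83 hours, overtime 0.68 hours

Fri: 05:14–12:39 = 7 h 25 min; less 30 min break → 6 h 55 min
Sat: 05:59–17:10 = 11 h 11 min; less 30 min break → 10 h 41 min
Sun: 06:53–13:18 = 6 h 25 min; less 30 min break → 5 h 55 min
Fri reg 6 h 55 min / OT 0 h 0 min; Sat reg 10 h 0 min / OT 0 h 41 min; Sun reg 5 h 55 min / OT 0 h 0 min.
Totals: regular 22 h 50 min, overtime 0 h 41 min.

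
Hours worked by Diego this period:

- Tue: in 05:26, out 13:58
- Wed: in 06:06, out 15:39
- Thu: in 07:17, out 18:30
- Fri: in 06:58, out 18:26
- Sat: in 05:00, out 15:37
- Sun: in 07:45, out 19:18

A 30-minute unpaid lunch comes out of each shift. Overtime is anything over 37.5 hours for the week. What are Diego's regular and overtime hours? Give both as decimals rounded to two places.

Tue: 05:26–13:58 = 8 h 32 min; less 30 min break → 8 h 2 min
Wed: 06:06–15:39 = 9 h 33 min; less 30 min break → 9 h 3 min
Thu: 07:17–18:30 = 11 h 13 min; less 30 min break → 10 h 43 min
Fri: 06:58–18:26 = 11 h 28 min; less 30 min break → 10 h 58 min
Sat: 05:00–15:37 = 10 h 37 min; less 30 min break → 10 h 7 min
Sun: 07:45–19:18 = 11 h 33 min; less 30 min break → 11 h 3 min
Total worked: 59 h 56 min = 59.93 h.
Threshold 37.5 h → overtime 22 h 26 min, regular 37 h 30 min.

Regular 37.50 hours, overtime 22.43 hours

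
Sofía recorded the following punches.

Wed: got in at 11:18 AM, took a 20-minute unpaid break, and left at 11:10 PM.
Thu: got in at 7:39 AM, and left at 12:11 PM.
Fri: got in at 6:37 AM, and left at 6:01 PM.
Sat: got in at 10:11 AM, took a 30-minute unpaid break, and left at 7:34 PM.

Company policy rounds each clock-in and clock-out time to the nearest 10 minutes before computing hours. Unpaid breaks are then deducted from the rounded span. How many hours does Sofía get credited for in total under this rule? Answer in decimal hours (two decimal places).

36.17 hours

Wed: in 11:18 AM→11:20 AM, out 11:10 PM→11:10 PM; 11 h 50 min − 20 min = 11 h 30 min
Thu: in 7:39 AM→7:40 AM, out 12:11 PM→12:10 PM; 4 h 30 min
Fri: in 6:37 AM→6:40 AM, out 6:01 PM→6:00 PM; 11 h 20 min
Sat: in 10:11 AM→10:10 AM, out 7:34 PM→7:30 PM; 9 h 20 min − 30 min = 8 h 50 min
Total credited: 36 h 10 min.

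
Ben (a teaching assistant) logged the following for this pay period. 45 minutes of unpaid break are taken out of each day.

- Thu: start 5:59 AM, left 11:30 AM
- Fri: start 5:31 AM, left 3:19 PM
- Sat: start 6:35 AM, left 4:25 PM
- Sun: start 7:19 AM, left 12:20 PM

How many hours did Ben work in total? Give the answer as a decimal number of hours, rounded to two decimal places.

27.17 hours

Thu: 5:59 AM–11:30 AM = 5 h 31 min; less 45 min break → 4 h 46 min
Fri: 5:31 AM–3:19 PM = 9 h 48 min; less 45 min break → 9 h 3 min
Sat: 6:35 AM–4:25 PM = 9 h 50 min; less 45 min break → 9 h 5 min
Sun: 7:19 AM–12:20 PM = 5 h 1 min; less 45 min break → 4 h 16 min
Total: 4 h 46 min + 9 h 3 min + 9 h 5 min + 4 h 16 min = 27 h 10 min.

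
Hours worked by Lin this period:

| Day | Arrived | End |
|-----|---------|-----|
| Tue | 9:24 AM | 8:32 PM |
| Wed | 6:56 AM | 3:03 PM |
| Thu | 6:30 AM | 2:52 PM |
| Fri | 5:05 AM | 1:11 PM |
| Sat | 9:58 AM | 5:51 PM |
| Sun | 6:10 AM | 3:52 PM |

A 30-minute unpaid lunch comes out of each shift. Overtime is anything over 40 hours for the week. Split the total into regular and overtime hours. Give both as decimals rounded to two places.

Regular 40.00 hours, overtime 10.30 hours

Tue: 9:24 AM–8:32 PM = 11 h 8 min; less 30 min break → 10 h 38 min
Wed: 6:56 AM–3:03 PM = 8 h 7 min; less 30 min break → 7 h 37 min
Thu: 6:30 AM–2:52 PM = 8 h 22 min; less 30 min break → 7 h 52 min
Fri: 5:05 AM–1:11 PM = 8 h 6 min; less 30 min break → 7 h 36 min
Sat: 9:58 AM–5:51 PM = 7 h 53 min; less 30 min break → 7 h 23 min
Sun: 6:10 AM–3:52 PM = 9 h 42 min; less 30 min break → 9 h 12 min
Total worked: 50 h 18 min = 50.30 h.
Threshold 40 h → overtime 10 h 18 min, regular 40 h 0 min.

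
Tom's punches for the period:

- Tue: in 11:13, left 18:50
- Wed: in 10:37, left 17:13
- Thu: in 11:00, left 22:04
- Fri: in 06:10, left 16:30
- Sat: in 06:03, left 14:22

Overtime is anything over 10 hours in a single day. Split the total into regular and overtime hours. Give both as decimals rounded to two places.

Tue: 11:13–18:50 = 7 h 37 min
Wed: 10:37–17:13 = 6 h 36 min
Thu: 11:00–22:04 = 11 h 4 min
Fri: 06:10–16:30 = 10 h 20 min
Sat: 06:03–14:22 = 8 h 19 min
Tue reg 7 h 37 min / OT 0 h 0 min; Wed reg 6 h 36 min / OT 0 h 0 min; Thu reg 10 h 0 min / OT 1 h 4 min; Fri reg 10 h 0 min / OT 0 h 20 min; Sat reg 8 h 19 min / OT 0 h 0 min.
Totals: regular 42 h 32 min, overtime 1 h 24 min.

Regular 42.53 hours, overtime 1.40 hours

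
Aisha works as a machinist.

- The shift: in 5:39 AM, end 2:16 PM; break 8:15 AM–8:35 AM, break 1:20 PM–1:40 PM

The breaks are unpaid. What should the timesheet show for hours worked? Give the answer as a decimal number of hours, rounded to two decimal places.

The shift: 5:39 AM–2:16 PM = 8 h 37 min; less 40 min break → 7 h 57 min

7.95 hours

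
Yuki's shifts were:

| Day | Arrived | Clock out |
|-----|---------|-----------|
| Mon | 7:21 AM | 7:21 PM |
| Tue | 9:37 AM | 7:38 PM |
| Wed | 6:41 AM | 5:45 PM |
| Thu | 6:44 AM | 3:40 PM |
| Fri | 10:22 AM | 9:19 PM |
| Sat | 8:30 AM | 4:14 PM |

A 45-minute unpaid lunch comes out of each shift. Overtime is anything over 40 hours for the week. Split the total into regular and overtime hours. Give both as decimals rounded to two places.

Regular 40.00 hours, overtime 16.20 hours

Mon: 7:21 AM–7:21 PM = 12 h 0 min; less 45 min break → 11 h 15 min
Tue: 9:37 AM–7:38 PM = 10 h 1 min; less 45 min break → 9 h 16 min
Wed: 6:41 AM–5:45 PM = 11 h 4 min; less 45 min break → 10 h 19 min
Thu: 6:44 AM–3:40 PM = 8 h 56 min; less 45 min break → 8 h 11 min
Fri: 10:22 AM–9:19 PM = 10 h 57 min; less 45 min break → 10 h 12 min
Sat: 8:30 AM–4:14 PM = 7 h 44 min; less 45 min break → 6 h 59 min
Total worked: 56 h 12 min = 56.20 h.
Threshold 40 h → overtime 16 h 12 min, regular 40 h 0 min.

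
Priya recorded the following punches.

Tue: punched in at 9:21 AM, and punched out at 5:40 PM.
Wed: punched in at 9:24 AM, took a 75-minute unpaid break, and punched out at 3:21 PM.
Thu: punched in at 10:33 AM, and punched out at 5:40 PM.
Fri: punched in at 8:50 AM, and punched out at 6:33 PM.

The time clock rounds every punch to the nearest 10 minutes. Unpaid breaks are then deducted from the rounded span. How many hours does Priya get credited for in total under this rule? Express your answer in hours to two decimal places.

29.92 hours

Tue: in 9:21 AM→9:20 AM, out 5:40 PM→5:40 PM; 8 h 20 min
Wed: in 9:24 AM→9:20 AM, out 3:21 PM→3:20 PM; 6 h 0 min − 75 min = 4 h 45 min
Thu: in 10:33 AM→10:30 AM, out 5:40 PM→5:40 PM; 7 h 10 min
Fri: in 8:50 AM→8:50 AM, out 6:33 PM→6:30 PM; 9 h 40 min
Total credited: 29 h 55 min.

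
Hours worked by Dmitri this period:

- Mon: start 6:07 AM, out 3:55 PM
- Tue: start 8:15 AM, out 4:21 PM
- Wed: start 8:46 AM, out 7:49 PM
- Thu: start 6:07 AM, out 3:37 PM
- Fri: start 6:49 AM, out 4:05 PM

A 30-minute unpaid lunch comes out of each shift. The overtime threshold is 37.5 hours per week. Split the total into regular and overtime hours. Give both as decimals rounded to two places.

Mon: 6:07 AM–3:55 PM = 9 h 48 min; less 30 min break → 9 h 18 min
Tue: 8:15 AM–4:21 PM = 8 h 6 min; less 30 min break → 7 h 36 min
Wed: 8:46 AM–7:49 PM = 11 h 3 min; less 30 min break → 10 h 33 min
Thu: 6:07 AM–3:37 PM = 9 h 30 min; less 30 min break → 9 h 0 min
Fri: 6:49 AM–4:05 PM = 9 h 16 min; less 30 min break → 8 h 46 min
Total worked: 45 h 13 min = 45.22 h.
Threshold 37.5 h → overtime 7 h 43 min, regular 37 h 30 min.

Regular 37.50 hours, overtime 7.72 hours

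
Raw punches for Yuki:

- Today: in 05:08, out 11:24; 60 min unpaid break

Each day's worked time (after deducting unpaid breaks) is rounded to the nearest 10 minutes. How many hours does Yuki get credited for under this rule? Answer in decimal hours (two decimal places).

Today: 05:08–11:24 = 6 h 16 min − 60 min = 5 h 16 min → rounds to 5 h 20 min

5.33 hours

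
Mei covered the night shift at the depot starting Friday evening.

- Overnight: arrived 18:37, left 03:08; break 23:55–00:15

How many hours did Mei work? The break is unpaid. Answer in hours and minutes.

Overnight: 18:37 → midnight = 5 h 23 min; midnight → 03:08 = 3 h 8 min; span 8 h 31 min; less 20 min break → 8 h 11 min

8 h 11 min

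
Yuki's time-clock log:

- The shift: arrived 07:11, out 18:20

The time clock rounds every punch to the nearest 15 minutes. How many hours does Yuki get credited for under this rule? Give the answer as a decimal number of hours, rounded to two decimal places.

11.00 hours

The shift: in 07:11→07:15, out 18:20→18:15; 11 h 0 min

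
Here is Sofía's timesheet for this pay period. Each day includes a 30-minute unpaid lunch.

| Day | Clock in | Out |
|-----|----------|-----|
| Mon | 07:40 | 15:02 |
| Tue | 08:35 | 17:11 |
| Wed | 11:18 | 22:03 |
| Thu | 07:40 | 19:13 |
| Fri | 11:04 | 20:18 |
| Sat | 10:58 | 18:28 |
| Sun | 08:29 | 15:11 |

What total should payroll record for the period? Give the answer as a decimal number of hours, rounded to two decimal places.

Mon: 07:40–15:02 = 7 h 22 min; less 30 min break → 6 h 52 min
Tue: 08:35–17:11 = 8 h 36 min; less 30 min break → 8 h 6 min
Wed: 11:18–22:03 = 10 h 45 min; less 30 min break → 10 h 15 min
Thu: 07:40–19:13 = 11 h 33 min; less 30 min break → 11 h 3 min
Fri: 11:04–20:18 = 9 h 14 min; less 30 min break → 8 h 44 min
Sat: 10:58–18:28 = 7 h 30 min; less 30 min break → 7 h 0 min
Sun: 08:29–15:11 = 6 h 42 min; less 30 min break → 6 h 12 min
Total: 6 h 52 min + 8 h 6 min + 10 h 15 min + 11 h 3 min + 8 h 44 min + 7 h 0 min + 6 h 12 min = 58 h 12 min.

58.20 hours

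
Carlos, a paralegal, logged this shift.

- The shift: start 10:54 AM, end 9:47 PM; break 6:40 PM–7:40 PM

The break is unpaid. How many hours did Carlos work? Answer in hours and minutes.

The shift: 10:54 AM–9:47 PM = 10 h 53 min; less 60 min break → 9 h 53 min

9 h 53 min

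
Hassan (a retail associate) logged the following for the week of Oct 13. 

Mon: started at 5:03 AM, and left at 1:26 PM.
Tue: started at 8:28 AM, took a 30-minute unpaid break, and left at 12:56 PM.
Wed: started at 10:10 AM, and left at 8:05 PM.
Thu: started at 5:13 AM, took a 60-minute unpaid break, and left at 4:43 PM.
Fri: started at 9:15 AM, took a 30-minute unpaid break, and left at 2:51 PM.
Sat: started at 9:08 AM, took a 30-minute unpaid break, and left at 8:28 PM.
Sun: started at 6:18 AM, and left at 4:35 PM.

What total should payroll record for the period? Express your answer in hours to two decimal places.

Mon: 5:03 AM–1:26 PM = 8 h 23 min
Tue: 8:28 AM–12:56 PM = 4 h 28 min; less 30 min break → 3 h 58 min
Wed: 10:10 AM–8:05 PM = 9 h 55 min
Thu: 5:13 AM–4:43 PM = 11 h 30 min; less 60 min break → 10 h 30 min
Fri: 9:15 AM–2:51 PM = 5 h 36 min; less 30 min break → 5 h 6 min
Sat: 9:08 AM–8:28 PM = 11 h 20 min; less 30 min break → 10 h 50 min
Sun: 6:18 AM–4:35 PM = 10 h 17 min
Total: 8 h 23 min + 3 h 58 min + 9 h 55 min + 10 h 30 min + 5 h 6 min + 10 h 50 min + 10 h 17 min = 58 h 59 min.

58.98 hours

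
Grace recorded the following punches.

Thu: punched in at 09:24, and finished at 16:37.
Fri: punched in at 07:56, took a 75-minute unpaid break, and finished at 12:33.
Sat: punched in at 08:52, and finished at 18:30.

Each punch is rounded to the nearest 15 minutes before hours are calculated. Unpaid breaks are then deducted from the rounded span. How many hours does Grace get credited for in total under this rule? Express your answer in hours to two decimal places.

20.00 hours

Thu: in 09:24→09:30, out 16:37→16:30; 7 h 0 min
Fri: in 07:56→08:00, out 12:33→12:30; 4 h 30 min − 75 min = 3 h 15 min
Sat: in 08:52→08:45, out 18:30→18:30; 9 h 45 min
Total credited: 20 h 0 min.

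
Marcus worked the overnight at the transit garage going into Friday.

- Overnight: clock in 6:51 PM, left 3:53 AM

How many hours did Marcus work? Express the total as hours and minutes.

9 h 2 min

Overnight: 6:51 PM → midnight = 5 h 9 min; midnight → 3:53 AM = 3 h 53 min; span 9 h 2 min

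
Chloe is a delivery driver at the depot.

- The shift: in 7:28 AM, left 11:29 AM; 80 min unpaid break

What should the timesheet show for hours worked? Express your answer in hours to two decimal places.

The shift: 7:28 AM–11:29 AM = 4 h 1 min; less 80 min break → 2 h 41 min

2.68 hours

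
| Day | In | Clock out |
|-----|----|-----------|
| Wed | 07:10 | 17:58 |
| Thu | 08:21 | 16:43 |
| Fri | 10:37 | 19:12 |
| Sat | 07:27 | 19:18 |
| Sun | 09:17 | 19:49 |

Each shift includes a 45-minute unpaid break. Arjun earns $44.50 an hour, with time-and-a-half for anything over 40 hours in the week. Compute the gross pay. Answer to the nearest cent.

$2206.09

Wed: 07:10–17:58 = 10 h 48 min; less 45 min break → 10 h 3 min
Thu: 08:21–16:43 = 8 h 22 min; less 45 min break → 7 h 37 min
Fri: 10:37–19:12 = 8 h 35 min; less 45 min break → 7 h 50 min
Sat: 07:27–19:18 = 11 h 51 min; less 45 min break → 11 h 6 min
Sun: 09:17–19:49 = 10 h 32 min; less 45 min break → 9 h 47 min
Total worked: 46 h 23 min = 2783 min.
Regular 40 h 0 min = 2400 min at $44.50/h; overtime 6 h 23 min = 383 min at $66.75/h.
Pay = (2400 × $44.50 + 383 × $66.75) ÷ 60 = $2206.09.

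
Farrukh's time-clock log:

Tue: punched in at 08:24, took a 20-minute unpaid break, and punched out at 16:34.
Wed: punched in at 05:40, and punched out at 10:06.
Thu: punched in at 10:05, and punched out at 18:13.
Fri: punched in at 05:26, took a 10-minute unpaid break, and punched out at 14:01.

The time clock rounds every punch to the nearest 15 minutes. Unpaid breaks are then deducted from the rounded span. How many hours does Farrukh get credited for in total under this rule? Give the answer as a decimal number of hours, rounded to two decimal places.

Tue: in 08:24→08:30, out 16:34→16:30; 8 h 0 min − 20 min = 7 h 40 min
Wed: in 05:40→05:45, out 10:06→10:00; 4 h 15 min
Thu: in 10:05→10:00, out 18:13→18:15; 8 h 15 min
Fri: in 05:26→05:30, out 14:01→14:00; 8 h 30 min − 10 min = 8 h 20 min
Total credited: 28 h 30 min.

28.50 hours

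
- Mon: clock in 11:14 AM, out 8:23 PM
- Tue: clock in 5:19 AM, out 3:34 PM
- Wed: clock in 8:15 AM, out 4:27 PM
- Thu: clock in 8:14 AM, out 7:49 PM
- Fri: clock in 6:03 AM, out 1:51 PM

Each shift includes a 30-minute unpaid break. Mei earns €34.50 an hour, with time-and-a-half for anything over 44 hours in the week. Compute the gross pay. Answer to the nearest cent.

Mon: 11:14 AM–8:23 PM = 9 h 9 min; less 30 min break → 8 h 39 min
Tue: 5:19 AM–3:34 PM = 10 h 15 min; less 30 min break → 9 h 45 min
Wed: 8:15 AM–4:27 PM = 8 h 12 min; less 30 min break → 7 h 42 min
Thu: 8:14 AM–7:49 PM = 11 h 35 min; less 30 min break → 11 h 5 min
Fri: 6:03 AM–1:51 PM = 7 h 48 min; less 30 min break → 7 h 18 min
Total worked: 44 h 29 min = 2669 min.
Regular 44 h 0 min = 2640 min at €34.50/h; overtime 0 h 29 min = 29 min at €51.75/h.
Pay = (2640 × €34.50 + 29 × €51.75) ÷ 60 = €1543.01.

€1543.01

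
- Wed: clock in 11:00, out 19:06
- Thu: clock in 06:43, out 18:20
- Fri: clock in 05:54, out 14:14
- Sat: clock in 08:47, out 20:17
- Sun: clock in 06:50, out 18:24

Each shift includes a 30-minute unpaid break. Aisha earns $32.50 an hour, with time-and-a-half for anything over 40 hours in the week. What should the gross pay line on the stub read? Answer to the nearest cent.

Wed: 11:00–19:06 = 8 h 6 min; less 30 min break → 7 h 36 min
Thu: 06:43–18:20 = 11 h 37 min; less 30 min break → 11 h 7 min
Fri: 05:54–14:14 = 8 h 20 min; less 30 min break → 7 h 50 min
Sat: 08:47–20:17 = 11 h 30 min; less 30 min break → 11 h 0 min
Sun: 06:50–18:24 = 11 h 34 min; less 30 min break → 11 h 4 min
Total worked: 48 h 37 min = 2917 min.
Regular 40 h 0 min = 2400 min at $32.50/h; overtime 8 h 37 min = 517 min at $48.75/h.
Pay = (2400 × $32.50 + 517 × $48.75) ÷ 60 = $1720.06.

$1720.06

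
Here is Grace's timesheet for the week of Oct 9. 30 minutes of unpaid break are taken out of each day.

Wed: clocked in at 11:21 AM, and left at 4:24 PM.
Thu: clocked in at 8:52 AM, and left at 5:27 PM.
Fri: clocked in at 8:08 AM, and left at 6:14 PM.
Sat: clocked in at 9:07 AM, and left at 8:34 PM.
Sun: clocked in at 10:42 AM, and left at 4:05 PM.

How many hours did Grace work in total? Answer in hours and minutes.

38 h 4 min

Wed: 11:21 AM–4:24 PM = 5 h 3 min; less 30 min break → 4 h 33 min
Thu: 8:52 AM–5:27 PM = 8 h 35 min; less 30 min break → 8 h 5 min
Fri: 8:08 AM–6:14 PM = 10 h 6 min; less 30 min break → 9 h 36 min
Sat: 9:07 AM–8:34 PM = 11 h 27 min; less 30 min break → 10 h 57 min
Sun: 10:42 AM–4:05 PM = 5 h 23 min; less 30 min break → 4 h 53 min
Total: 4 h 33 min + 8 h 5 min + 9 h 36 min + 10 h 57 min + 4 h 53 min = 38 h 4 min.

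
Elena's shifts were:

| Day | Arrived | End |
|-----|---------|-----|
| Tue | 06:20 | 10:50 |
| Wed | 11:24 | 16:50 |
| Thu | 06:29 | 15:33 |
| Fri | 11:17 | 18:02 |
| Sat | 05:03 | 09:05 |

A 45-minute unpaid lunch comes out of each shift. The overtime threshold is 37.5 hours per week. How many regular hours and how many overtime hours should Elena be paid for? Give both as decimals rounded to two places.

Regular 26.03 hours, overtime 0.00 hours

Tue: 06:20–10:50 = 4 h 30 min; less 45 min break → 3 h 45 min
Wed: 11:24–16:50 = 5 h 26 min; less 45 min break → 4 h 41 min
Thu: 06:29–15:33 = 9 h 4 min; less 45 min break → 8 h 19 min
Fri: 11:17–18:02 = 6 h 45 min; less 45 min break → 6 h 0 min
Sat: 05:03–09:05 = 4 h 2 min; less 45 min break → 3 h 17 min
Total worked: 26 h 2 min = 26.03 h.
Threshold 37.5 h → overtime 0 h 0 min, regular 26 h 2 min.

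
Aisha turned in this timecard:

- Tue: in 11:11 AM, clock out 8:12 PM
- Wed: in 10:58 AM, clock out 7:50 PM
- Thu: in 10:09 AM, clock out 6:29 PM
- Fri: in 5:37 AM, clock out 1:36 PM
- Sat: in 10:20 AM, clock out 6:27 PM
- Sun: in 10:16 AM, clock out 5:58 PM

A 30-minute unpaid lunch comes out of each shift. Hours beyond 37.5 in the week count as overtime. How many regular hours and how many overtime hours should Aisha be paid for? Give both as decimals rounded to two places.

Regular 37.50 hours, overtime 9.52 hours

Tue: 11:11 AM–8:12 PM = 9 h 1 min; less 30 min break → 8 h 31 min
Wed: 10:58 AM–7:50 PM = 8 h 52 min; less 30 min break → 8 h 22 min
Thu: 10:09 AM–6:29 PM = 8 h 20 min; less 30 min break → 7 h 50 min
Fri: 5:37 AM–1:36 PM = 7 h 59 min; less 30 min break → 7 h 29 min
Sat: 10:20 AM–6:27 PM = 8 h 7 min; less 30 min break → 7 h 37 min
Sun: 10:16 AM–5:58 PM = 7 h 42 min; less 30 min break → 7 h 12 min
Total worked: 47 h 1 min = 47.02 h.
Threshold 37.5 h → overtime 9 h 31 min, regular 37 h 30 min.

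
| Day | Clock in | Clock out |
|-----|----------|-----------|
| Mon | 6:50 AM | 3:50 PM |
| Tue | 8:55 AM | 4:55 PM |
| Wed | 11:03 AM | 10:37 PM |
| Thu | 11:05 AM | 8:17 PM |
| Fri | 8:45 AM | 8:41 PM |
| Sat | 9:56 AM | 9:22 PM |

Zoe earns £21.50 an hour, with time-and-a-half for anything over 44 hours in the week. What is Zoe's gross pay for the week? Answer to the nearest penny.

Mon: 6:50 AM–3:50 PM = 9 h 0 min
Tue: 8:55 AM–4:55 PM = 8 h 0 min
Wed: 11:03 AM–10:37 PM = 11 h 34 min
Thu: 11:05 AM–8:17 PM = 9 h 12 min
Fri: 8:45 AM–8:41 PM = 11 h 56 min
Sat: 9:56 AM–9:22 PM = 11 h 26 min
Total worked: 61 h 8 min = 3668 min.
Regular 44 h 0 min = 2640 min at £21.50/h; overtime 17 h 8 min = 1028 min at £32.25/h.
Pay = (2640 × £21.50 + 1028 × £32.25) ÷ 60 = £1498.55.

£1498.55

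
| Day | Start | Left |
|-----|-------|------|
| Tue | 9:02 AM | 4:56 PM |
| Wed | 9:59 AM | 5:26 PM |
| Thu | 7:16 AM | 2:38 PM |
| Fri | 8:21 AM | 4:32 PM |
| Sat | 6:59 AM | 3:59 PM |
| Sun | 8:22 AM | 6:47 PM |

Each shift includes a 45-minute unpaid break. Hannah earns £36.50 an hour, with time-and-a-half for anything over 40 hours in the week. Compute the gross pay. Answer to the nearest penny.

Tue: 9:02 AM–4:56 PM = 7 h 54 min; less 45 min break → 7 h 9 min
Wed: 9:59 AM–5:26 PM = 7 h 27 min; less 45 min break → 6 h 42 min
Thu: 7:16 AM–2:38 PM = 7 h 22 min; less 45 min break → 6 h 37 min
Fri: 8:21 AM–4:32 PM = 8 h 11 min; less 45 min break → 7 h 26 min
Sat: 6:59 AM–3:59 PM = 9 h 0 min; less 45 min break → 8 h 15 min
Sun: 8:22 AM–6:47 PM = 10 h 25 min; less 45 min break → 9 h 40 min
Total worked: 45 h 49 min = 2749 min.
Regular 40 h 0 min = 2400 min at £36.50/h; overtime 5 h 49 min = 349 min at £54.75/h.
Pay = (2400 × £36.50 + 349 × £54.75) ÷ 60 = £1778.46.

£1778.46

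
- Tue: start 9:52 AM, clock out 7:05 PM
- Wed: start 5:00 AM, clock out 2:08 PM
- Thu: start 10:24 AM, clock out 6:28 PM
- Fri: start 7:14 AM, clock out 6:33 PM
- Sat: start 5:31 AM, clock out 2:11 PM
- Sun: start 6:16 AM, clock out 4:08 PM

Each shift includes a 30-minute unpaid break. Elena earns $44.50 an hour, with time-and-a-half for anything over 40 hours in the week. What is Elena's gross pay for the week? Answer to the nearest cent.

Tue: 9:52 AM–7:05 PM = 9 h 13 min; less 30 min break → 8 h 43 min
Wed: 5:00 AM–2:08 PM = 9 h 8 min; less 30 min break → 8 h 38 min
Thu: 10:24 AM–6:28 PM = 8 h 4 min; less 30 min break → 7 h 34 min
Fri: 7:14 AM–6:33 PM = 11 h 19 min; less 30 min break → 10 h 49 min
Sat: 5:31 AM–2:11 PM = 8 h 40 min; less 30 min break → 8 h 10 min
Sun: 6:16 AM–4:08 PM = 9 h 52 min; less 30 min break → 9 h 22 min
Total worked: 53 h 16 min = 3196 min.
Regular 40 h 0 min = 2400 min at $44.50/h; overtime 13 h 16 min = 796 min at $66.75/h.
Pay = (2400 × $44.50 + 796 × $66.75) ÷ 60 = $2665.55.

$2665.55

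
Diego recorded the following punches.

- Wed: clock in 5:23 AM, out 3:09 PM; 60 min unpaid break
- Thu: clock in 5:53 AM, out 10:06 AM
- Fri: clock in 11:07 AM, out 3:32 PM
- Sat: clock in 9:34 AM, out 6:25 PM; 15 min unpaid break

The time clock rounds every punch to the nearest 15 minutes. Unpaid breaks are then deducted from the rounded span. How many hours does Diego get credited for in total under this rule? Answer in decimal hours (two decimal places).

Wed: in 5:23 AM→5:30 AM, out 3:09 PM→3:15 PM; 9 h 45 min − 60 min = 8 h 45 min
Thu: in 5:53 AM→6:00 AM, out 10:06 AM→10:00 AM; 4 h 0 min
Fri: in 11:07 AM→11:00 AM, out 3:32 PM→3:30 PM; 4 h 30 min
Sat: in 9:34 AM→9:30 AM, out 6:25 PM→6:30 PM; 9 h 0 min − 15 min = 8 h 45 min
Total credited: 26 h 0 min.

26.00 hours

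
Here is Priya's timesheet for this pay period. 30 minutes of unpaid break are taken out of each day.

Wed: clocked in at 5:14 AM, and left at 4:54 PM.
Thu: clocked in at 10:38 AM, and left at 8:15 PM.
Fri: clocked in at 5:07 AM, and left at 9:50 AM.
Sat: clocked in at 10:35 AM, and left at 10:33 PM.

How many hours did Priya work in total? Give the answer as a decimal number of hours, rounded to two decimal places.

Wed: 5:14 AM–4:54 PM = 11 h 40 min; less 30 min break → 11 h 10 min
Thu: 10:38 AM–8:15 PM = 9 h 37 min; less 30 min break → 9 h 7 min
Fri: 5:07 AM–9:50 AM = 4 h 43 min; less 30 min break → 4 h 13 min
Sat: 10:35 AM–10:33 PM = 11 h 58 min; less 30 min break → 11 h 28 min
Total: 11 h 10 min + 9 h 7 min + 4 h 13 min + 11 h 28 min = 35 h 58 min.

35.97 hours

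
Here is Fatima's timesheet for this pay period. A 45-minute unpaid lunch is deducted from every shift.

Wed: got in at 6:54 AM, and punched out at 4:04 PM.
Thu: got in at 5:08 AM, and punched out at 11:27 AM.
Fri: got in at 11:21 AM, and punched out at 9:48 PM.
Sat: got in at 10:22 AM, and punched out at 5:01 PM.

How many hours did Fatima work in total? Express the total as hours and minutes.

29 h 35 min

Wed: 6:54 AM–4:04 PM = 9 h 10 min; less 45 min break → 8 h 25 min
Thu: 5:08 AM–11:27 AM = 6 h 19 min; less 45 min break → 5 h 34 min
Fri: 11:21 AM–9:48 PM = 10 h 27 min; less 45 min break → 9 h 42 min
Sat: 10:22 AM–5:01 PM = 6 h 39 min; less 45 min break → 5 h 54 min
Total: 8 h 25 min + 5 h 34 min + 9 h 42 min + 5 h 54 min = 29 h 35 min.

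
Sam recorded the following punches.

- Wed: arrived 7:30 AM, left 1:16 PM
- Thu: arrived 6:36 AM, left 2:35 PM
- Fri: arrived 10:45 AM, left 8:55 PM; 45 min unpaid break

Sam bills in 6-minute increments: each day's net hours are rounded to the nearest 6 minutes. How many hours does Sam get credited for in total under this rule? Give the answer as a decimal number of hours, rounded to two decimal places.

23.20 hours

Wed: 7:30 AM–1:16 PM = 5 h 46 min → rounds to 5 h 48 min
Thu: 6:36 AM–2:35 PM = 7 h 59 min → rounds to 8 h 0 min
Fri: 10:45 AM–8:55 PM = 10 h 10 min − 45 min = 9 h 25 min → rounds to 9 h 24 min
Total credited: 23 h 12 min.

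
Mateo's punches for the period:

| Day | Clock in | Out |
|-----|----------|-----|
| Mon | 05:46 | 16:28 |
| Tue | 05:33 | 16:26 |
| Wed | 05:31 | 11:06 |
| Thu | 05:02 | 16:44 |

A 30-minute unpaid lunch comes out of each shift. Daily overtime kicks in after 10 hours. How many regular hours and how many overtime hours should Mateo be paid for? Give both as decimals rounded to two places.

Mon: 05:46–16:28 = 10 h 42 min; less 30 min break → 10 h 12 min
Tue: 05:33–16:26 = 10 h 53 min; less 30 min break → 10 h 23 min
Wed: 05:31–11:06 = 5 h 35 min; less 30 min break → 5 h 5 min
Thu: 05:02–16:44 = 11 h 42 min; less 30 min break → 11 h 12 min
Mon reg 10 h 0 min / OT 0 h 12 min; Tue reg 10 h 0 min / OT 0 h 23 min; Wed reg 5 h 5 min / OT 0 h 0 min; Thu reg 10 h 0 min / OT 1 h 12 min.
Totals: regular 35 h 5 min, overtime 1 h 47 min.

Regular 35.08 hours, overtime 1.78 hours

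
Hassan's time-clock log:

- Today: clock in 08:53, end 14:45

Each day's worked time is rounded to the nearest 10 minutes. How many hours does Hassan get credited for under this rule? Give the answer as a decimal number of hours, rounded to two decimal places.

Today: 08:53–14:45 = 5 h 52 min → rounds to 5 h 50 min

5.83 hours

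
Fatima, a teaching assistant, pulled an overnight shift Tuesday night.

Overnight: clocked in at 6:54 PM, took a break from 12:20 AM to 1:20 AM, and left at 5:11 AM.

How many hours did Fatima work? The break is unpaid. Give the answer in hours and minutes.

Overnight: 6:54 PM → midnight = 5 h 6 min; midnight → 5:11 AM = 5 h 11 min; span 10 h 17 min; less 60 min break → 9 h 17 min

9 h 17 min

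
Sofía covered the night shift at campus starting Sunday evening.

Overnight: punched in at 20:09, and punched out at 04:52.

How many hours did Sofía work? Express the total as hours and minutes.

Overnight: 20:09 → midnight = 3 h 51 min; midnight → 04:52 = 4 h 52 min; span 8 h 43 min

8 h 43 min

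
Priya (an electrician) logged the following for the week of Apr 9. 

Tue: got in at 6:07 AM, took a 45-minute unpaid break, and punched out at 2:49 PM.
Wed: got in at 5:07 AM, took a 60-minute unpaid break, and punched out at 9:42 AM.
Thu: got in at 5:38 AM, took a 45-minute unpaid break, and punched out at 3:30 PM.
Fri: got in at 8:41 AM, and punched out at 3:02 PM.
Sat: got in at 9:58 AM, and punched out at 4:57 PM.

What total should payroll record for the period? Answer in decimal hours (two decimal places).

33.98 hours

Tue: 6:07 AM–2:49 PM = 8 h 42 min; less 45 min break → 7 h 57 min
Wed: 5:07 AM–9:42 AM = 4 h 35 min; less 60 min break → 3 h 35 min
Thu: 5:38 AM–3:30 PM = 9 h 52 min; less 45 min break → 9 h 7 min
Fri: 8:41 AM–3:02 PM = 6 h 21 min
Sat: 9:58 AM–4:57 PM = 6 h 59 min
Total: 7 h 57 min + 3 h 35 min + 9 h 7 min + 6 h 21 min + 6 h 59 min = 33 h 59 min.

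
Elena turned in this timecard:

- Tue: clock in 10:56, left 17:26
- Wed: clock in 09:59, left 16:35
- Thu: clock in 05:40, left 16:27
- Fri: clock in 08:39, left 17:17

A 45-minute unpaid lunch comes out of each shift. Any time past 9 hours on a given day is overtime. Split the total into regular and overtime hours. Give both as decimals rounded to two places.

Regular 28.48 hours, overtime 1.03 hours

Tue: 10:56–17:26 = 6 h 30 min; less 45 min break → 5 h 45 min
Wed: 09:59–16:35 = 6 h 36 min; less 45 min break → 5 h 51 min
Thu: 05:40–16:27 = 10 h 47 min; less 45 min break → 10 h 2 min
Fri: 08:39–17:17 = 8 h 38 min; less 45 min break → 7 h 53 min
Tue reg 5 h 45 min / OT 0 h 0 min; Wed reg 5 h 51 min / OT 0 h 0 min; Thu reg 9 h 0 min / OT 1 h 2 min; Fri reg 7 h 53 min / OT 0 h 0 min.
Totals: regular 28 h 29 min, overtime 1 h 2 min.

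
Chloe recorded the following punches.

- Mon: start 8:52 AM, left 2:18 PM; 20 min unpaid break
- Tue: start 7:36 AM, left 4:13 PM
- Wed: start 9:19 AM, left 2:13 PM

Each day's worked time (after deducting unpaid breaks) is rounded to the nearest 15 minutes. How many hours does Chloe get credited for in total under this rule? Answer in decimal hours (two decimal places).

Mon: 8:52 AM–2:18 PM = 5 h 26 min − 20 min = 5 h 6 min → rounds to 5 h 0 min
Tue: 7:36 AM–4:13 PM = 8 h 37 min → rounds to 8 h 30 min
Wed: 9:19 AM–2:13 PM = 4 h 54 min → rounds to 5 h 0 min
Total credited: 18 h 30 min.

18.50 hours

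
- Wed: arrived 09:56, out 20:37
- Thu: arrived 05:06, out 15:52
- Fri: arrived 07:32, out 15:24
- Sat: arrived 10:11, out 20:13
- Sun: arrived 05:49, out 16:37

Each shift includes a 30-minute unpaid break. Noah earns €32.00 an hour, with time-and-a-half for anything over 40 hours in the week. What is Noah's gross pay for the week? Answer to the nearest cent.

€1647.20

Wed: 09:56–20:37 = 10 h 41 min; less 30 min break → 10 h 11 min
Thu: 05:06–15:52 = 10 h 46 min; less 30 min break → 10 h 16 min
Fri: 07:32–15:24 = 7 h 52 min; less 30 min break → 7 h 22 min
Sat: 10:11–20:13 = 10 h 2 min; less 30 min break → 9 h 32 min
Sun: 05:49–16:37 = 10 h 48 min; less 30 min break → 10 h 18 min
Total worked: 47 h 39 min = 2859 min.
Regular 40 h 0 min = 2400 min at €32.00/h; overtime 7 h 39 min = 459 min at €48.00/h.
Pay = (2400 × €32.00 + 459 × €48.00) ÷ 60 = €1647.20.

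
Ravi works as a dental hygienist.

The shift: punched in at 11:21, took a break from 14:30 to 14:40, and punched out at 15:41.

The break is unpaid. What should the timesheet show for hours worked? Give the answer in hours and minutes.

The shift: 11:21–15:41 = 4 h 20 min; less 10 min break → 4 h 10 min

4 h 10 min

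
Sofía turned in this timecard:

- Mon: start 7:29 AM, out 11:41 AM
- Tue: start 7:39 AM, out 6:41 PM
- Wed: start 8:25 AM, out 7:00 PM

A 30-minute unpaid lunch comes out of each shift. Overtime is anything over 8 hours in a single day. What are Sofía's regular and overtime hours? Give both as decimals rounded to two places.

Regular 19.70 hours, overtime 4.62 hours

Mon: 7:29 AM–11:41 AM = 4 h 12 min; less 30 min break → 3 h 42 min
Tue: 7:39 AM–6:41 PM = 11 h 2 min; less 30 min break → 10 h 32 min
Wed: 8:25 AM–7:00 PM = 10 h 35 min; less 30 min break → 10 h 5 min
Mon reg 3 h 42 min / OT 0 h 0 min; Tue reg 8 h 0 min / OT 2 h 32 min; Wed reg 8 h 0 min / OT 2 h 5 min.
Totals: regular 19 h 42 min, overtime 4 h 37 min.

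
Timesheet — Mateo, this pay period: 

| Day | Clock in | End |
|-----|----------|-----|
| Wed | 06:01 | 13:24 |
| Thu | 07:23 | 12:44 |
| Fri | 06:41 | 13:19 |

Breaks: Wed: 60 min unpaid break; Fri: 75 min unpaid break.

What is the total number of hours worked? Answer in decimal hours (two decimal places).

17.12 hours

Wed: 06:01–13:24 = 7 h 23 min; less 60 min break → 6 h 23 min
Thu: 07:23–12:44 = 5 h 21 min
Fri: 06:41–13:19 = 6 h 38 min; less 75 min break → 5 h 23 min
Total: 6 h 23 min + 5 h 21 min + 5 h 23 min = 17 h 7 min.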